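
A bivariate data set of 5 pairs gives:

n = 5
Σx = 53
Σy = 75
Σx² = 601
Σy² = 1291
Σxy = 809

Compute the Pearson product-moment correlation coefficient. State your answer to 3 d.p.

r = (nΣxy − ΣxΣy) / √[(nΣx² − (Σx)²)(nΣy² − (Σy)²)]
Numerator: 5×809 − 53×75 = 70
Denominator: √[(3005 − 2809)(6455 − 5625)] = √[196 × 830] = 403.3361
r = 70 / 403.3361 ≈ 0.174

0.174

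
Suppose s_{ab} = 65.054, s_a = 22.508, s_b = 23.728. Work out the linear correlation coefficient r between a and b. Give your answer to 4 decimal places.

0.1218

r = Cov(a,b) / (s_a · s_b) = 65.054 / (22.508 × 23.728)
  = 65.054 / 534.0698 ≈ 0.1218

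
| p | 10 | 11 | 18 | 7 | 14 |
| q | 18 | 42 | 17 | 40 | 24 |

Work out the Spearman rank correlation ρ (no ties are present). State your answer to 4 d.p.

Rank p: 2, 3, 5, 1, 4
Rank q: 2, 5, 1, 4, 3
d = rank(p) − rank(q): 0, -2, 4, -3, 1; Σd² = 30
ρ = 1 − 6Σd² / [n(n²−1)] = 1 − 6×30 / (5×24) = 1 − 180/120 ≈ -0.5000

-0.5000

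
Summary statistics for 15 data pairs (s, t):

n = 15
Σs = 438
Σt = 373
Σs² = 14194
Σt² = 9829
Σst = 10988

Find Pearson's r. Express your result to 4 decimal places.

r = (nΣst − ΣsΣt) / √[(nΣs² − (Σs)²)(nΣt² − (Σt)²)]
Numerator: 15×10988 − 438×373 = 1446
Denominator: √[(212910 − 191844)(147435 − 139129)] = √[21066 × 8306] = 13227.7812
r = 1446 / 13227.7812 ≈ 0.1093

0.1093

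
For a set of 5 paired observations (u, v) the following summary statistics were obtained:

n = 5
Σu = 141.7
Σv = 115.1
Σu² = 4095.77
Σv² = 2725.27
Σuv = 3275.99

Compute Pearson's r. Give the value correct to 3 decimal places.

0.181

r = (nΣuv − ΣuΣv) / √[(nΣu² − (Σu)²)(nΣv² − (Σv)²)]
Numerator: 5×3275.99 − 141.7×115.1 = 70.28
Denominator: √[(20478.85 − 20078.89)(13626.35 − 13248.01)] = √[399.96 × 378.34] = 388.9998
r = 70.28 / 388.9998 ≈ 0.181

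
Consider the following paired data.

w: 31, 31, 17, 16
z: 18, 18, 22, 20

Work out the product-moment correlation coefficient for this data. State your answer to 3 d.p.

-0.883

n = 4, Σw = 95, Σz = 78, Σw² = 2467, Σz² = 1532, Σwz = 1810
nΣwz − ΣwΣz = 7240 − 7410 = -170
nΣw² − (Σw)² = 9868 − 9025 = 843; nΣz² − (Σz)² = 6128 − 6084 = 44
r = -170 / √(843 × 44) = -170 / 192.5928 ≈ -0.883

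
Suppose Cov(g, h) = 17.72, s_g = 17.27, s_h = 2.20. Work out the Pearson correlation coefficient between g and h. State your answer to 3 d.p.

r = Cov(g,h) / (s_g · s_h) = 17.72 / (17.27 × 2.20)
  = 17.72 / 37.9940 ≈ 0.466

0.466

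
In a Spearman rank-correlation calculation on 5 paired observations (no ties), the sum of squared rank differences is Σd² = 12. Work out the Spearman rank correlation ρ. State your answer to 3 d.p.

0.400

ρ = 1 − 6Σd² / [n(n²−1)] = 1 − 6×12 / (5×24)
  = 1 − 72/120 = 1 − 0.6000 ≈ 0.400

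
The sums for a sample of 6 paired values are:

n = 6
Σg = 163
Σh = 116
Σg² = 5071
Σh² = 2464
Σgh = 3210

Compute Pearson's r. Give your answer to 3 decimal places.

0.156

r = (nΣgh − ΣgΣh) / √[(nΣg² − (Σg)²)(nΣh² − (Σh)²)]
Numerator: 6×3210 − 163×116 = 352
Denominator: √[(30426 − 26569)(14784 − 13456)] = √[3857 × 1328] = 2263.2048
r = 352 / 2263.2048 ≈ 0.156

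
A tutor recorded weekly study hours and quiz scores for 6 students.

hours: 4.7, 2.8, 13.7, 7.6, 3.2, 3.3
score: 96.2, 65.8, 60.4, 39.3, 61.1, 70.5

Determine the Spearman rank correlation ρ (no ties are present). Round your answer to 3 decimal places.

Rank hours: 4, 1, 6, 5, 2, 3
Rank score: 6, 4, 2, 1, 3, 5
d = rank(hours) − rank(score): -2, -3, 4, 4, -1, -2; Σd² = 50
ρ = 1 − 6Σd² / [n(n²−1)] = 1 − 6×50 / (6×35) = 1 − 300/210 ≈ -0.429

-0.429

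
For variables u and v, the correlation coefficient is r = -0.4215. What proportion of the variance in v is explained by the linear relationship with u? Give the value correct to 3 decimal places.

r² = (-0.4215)² = 0.178

0.178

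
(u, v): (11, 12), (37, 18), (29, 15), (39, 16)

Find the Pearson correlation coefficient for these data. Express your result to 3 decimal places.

0.920

n = 4, Σu = 116, Σv = 61, Σu² = 3852, Σv² = 949, Σuv = 1857
nΣuv − ΣuΣv = 7428 − 7076 = 352
nΣu² − (Σu)² = 15408 − 13456 = 1952; nΣv² − (Σv)² = 3796 − 3721 = 75
r = 352 / √(1952 × 75) = 352 / 382.6225 ≈ 0.920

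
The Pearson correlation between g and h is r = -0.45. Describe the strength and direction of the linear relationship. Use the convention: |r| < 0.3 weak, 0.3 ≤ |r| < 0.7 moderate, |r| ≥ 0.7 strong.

r = -0.45 < 0 so the relationship is negative.
|r| = 0.45, which falls in the moderate range.

moderate negative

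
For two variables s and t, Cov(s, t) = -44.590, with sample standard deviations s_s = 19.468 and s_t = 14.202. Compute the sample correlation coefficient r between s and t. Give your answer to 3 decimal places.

-0.161

r = Cov(s,t) / (s_s · s_t) = -44.590 / (19.468 × 14.202)
  = -44.590 / 276.4845 ≈ -0.161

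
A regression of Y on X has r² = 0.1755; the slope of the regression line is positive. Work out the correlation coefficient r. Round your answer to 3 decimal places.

0.419

|r| = √0.1755 = 0.419
The association is positive, so r = 0.419.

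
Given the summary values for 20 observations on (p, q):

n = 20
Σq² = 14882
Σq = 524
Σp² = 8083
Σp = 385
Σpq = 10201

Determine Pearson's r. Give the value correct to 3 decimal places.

r = (nΣpq − ΣpΣq) / √[(nΣp² − (Σp)²)(nΣq² − (Σq)²)]
Numerator: 20×10201 − 385×524 = 2280
Denominator: √[(161660 − 148225)(297640 − 274576)] = √[13435 × 23064] = 17602.9782
r = 2280 / 17602.9782 ≈ 0.130

0.130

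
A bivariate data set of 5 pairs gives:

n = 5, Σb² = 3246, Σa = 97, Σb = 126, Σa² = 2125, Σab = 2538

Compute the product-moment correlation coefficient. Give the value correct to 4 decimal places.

r = (nΣab − ΣaΣb) / √[(nΣa² − (Σa)²)(nΣb² − (Σb)²)]
Numerator: 5×2538 − 97×126 = 468
Denominator: √[(10625 − 9409)(16230 − 15876)] = √[1216 × 354] = 656.0976
r = 468 / 656.0976 ≈ 0.7133

0.7133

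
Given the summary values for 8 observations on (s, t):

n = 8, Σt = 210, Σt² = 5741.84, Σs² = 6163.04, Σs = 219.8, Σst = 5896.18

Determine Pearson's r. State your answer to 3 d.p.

r = (nΣst − ΣsΣt) / √[(nΣs² − (Σs)²)(nΣt² − (Σt)²)]
Numerator: 8×5896.18 − 219.8×210 = 1011.44
Denominator: √[(49304.32 − 48312.04)(45934.72 − 44100)] = √[992.28 × 1834.72] = 1349.2798
r = 1011.44 / 1349.2798 ≈ 0.750

0.750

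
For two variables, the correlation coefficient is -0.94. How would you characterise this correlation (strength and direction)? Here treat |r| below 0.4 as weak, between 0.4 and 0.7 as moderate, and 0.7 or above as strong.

r = -0.94 < 0 so the relationship is negative.
|r| = 0.94, which falls in the strong range.

strong negative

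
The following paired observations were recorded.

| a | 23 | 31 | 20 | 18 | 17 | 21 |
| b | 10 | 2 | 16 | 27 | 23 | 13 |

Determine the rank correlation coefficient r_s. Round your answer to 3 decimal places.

-0.943

Rank a: 5, 6, 3, 2, 1, 4
Rank b: 2, 1, 4, 6, 5, 3
d = rank(a) − rank(b): 3, 5, -1, -4, -4, 1; Σd² = 68
ρ = 1 − 6Σd² / [n(n²−1)] = 1 − 6×68 / (6×35) = 1 − 408/210 ≈ -0.943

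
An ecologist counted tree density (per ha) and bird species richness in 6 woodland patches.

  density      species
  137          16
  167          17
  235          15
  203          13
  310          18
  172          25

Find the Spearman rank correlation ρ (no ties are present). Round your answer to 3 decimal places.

Rank density: 1, 2, 5, 4, 6, 3
Rank species: 3, 4, 2, 1, 5, 6
d = rank(density) − rank(species): -2, -2, 3, 3, 1, -3; Σd² = 36
ρ = 1 − 6Σd² / [n(n²−1)] = 1 − 6×36 / (6×35) = 1 − 216/210 ≈ -0.029

-0.029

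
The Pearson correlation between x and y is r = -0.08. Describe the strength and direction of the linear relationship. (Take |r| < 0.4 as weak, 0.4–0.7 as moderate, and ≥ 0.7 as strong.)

weak negative

r = -0.08 < 0 so the relationship is negative.
|r| = 0.08, which falls in the weak range.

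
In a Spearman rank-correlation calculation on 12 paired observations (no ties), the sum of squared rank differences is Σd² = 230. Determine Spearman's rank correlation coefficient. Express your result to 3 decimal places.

0.196

ρ = 1 − 6Σd² / [n(n²−1)] = 1 − 6×230 / (12×143)
  = 1 − 1380/1716 = 1 − 0.8042 ≈ 0.196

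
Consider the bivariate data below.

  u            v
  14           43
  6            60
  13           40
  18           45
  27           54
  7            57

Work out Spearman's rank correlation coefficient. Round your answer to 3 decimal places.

-0.429

Rank u: 4, 1, 3, 5, 6, 2
Rank v: 2, 6, 1, 3, 4, 5
d = rank(u) − rank(v): 2, -5, 2, 2, 2, -3; Σd² = 50
ρ = 1 − 6Σd² / [n(n²−1)] = 1 − 6×50 / (6×35) = 1 − 300/210 ≈ -0.429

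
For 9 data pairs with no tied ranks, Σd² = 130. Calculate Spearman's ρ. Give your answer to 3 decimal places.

-0.083

ρ = 1 − 6Σd² / [n(n²−1)] = 1 − 6×130 / (9×80)
  = 1 − 780/720 = 1 − 1.0833 ≈ -0.083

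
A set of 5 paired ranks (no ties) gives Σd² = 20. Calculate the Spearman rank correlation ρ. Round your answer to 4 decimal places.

0.0000

ρ = 1 − 6Σd² / [n(n²−1)] = 1 − 6×20 / (5×24)
  = 1 − 120/120 = 1 − 1.00000 ≈ 0.0000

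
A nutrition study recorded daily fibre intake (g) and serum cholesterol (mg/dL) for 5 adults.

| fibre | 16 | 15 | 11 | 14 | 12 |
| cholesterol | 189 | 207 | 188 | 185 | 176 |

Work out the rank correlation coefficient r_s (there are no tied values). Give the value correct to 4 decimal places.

0.6000

Rank fibre: 5, 4, 1, 3, 2
Rank cholesterol: 4, 5, 3, 2, 1
d = rank(fibre) − rank(cholesterol): 1, -1, -2, 1, 1; Σd² = 8
ρ = 1 − 6Σd² / [n(n²−1)] = 1 − 6×8 / (5×24) = 1 − 48/120 ≈ 0.6000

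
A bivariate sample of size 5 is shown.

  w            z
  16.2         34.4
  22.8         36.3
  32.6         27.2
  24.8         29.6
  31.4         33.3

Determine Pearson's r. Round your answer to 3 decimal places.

-0.593

n = 5, Σw = 127.8, Σz = 160.8, Σw² = 3446.04, Σz² = 5225.94, Σwz = 4051.34
nΣwz − ΣwΣz = 20256.7 − 20550.24 = -293.54
nΣw² − (Σw)² = 17230.2 − 16332.84 = 897.36; nΣz² − (Σz)² = 26129.7 − 25856.64 = 273.06
r = -293.54 / √(897.36 × 273.06) = -293.54 / 495.0082 ≈ -0.593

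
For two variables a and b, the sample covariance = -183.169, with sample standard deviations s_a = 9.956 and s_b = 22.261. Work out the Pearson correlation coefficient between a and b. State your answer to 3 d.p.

r = Cov(a,b) / (s_a · s_b) = -183.169 / (9.956 × 22.261)
  = -183.169 / 221.6305 ≈ -0.826

-0.826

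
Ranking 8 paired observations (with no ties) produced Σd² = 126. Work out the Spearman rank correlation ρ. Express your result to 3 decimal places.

-0.500

ρ = 1 − 6Σd² / [n(n²−1)] = 1 − 6×126 / (8×63)
  = 1 − 756/504 = 1 − 1.5000 ≈ -0.500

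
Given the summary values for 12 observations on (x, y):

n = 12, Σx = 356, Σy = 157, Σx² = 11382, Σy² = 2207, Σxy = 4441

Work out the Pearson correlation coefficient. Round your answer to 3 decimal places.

-0.612

r = (nΣxy − ΣxΣy) / √[(nΣx² − (Σx)²)(nΣy² − (Σy)²)]
Numerator: 12×4441 − 356×157 = -2600
Denominator: √[(136584 − 126736)(26484 − 24649)] = √[9848 × 1835] = 4251.0093
r = -2600 / 4251.0093 ≈ -0.612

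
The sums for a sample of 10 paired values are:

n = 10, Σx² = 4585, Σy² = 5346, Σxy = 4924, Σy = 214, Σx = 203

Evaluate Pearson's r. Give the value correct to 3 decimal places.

0.972

r = (nΣxy − ΣxΣy) / √[(nΣx² − (Σx)²)(nΣy² − (Σy)²)]
Numerator: 10×4924 − 203×214 = 5798
Denominator: √[(45850 − 41209)(53460 − 45796)] = √[4641 × 7664] = 5963.9437
r = 5798 / 5963.9437 ≈ 0.972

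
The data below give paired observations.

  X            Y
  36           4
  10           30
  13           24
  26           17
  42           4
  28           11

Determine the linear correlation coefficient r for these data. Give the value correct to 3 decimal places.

-0.975

n = 6, ΣX = 155, ΣY = 90, ΣX² = 4789, ΣY² = 1918, ΣXY = 1674
nΣXY − ΣXΣY = 10044 − 13950 = -3906
nΣX² − (ΣX)² = 28734 − 24025 = 4709; nΣY² − (ΣY)² = 11508 − 8100 = 3408
r = -3906 / √(4709 × 3408) = -3906 / 4006.0295 ≈ -0.975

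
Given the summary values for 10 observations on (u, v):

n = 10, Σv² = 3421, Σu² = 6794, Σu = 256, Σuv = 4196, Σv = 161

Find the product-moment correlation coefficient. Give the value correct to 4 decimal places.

r = (nΣuv − ΣuΣv) / √[(nΣu² − (Σu)²)(nΣv² − (Σv)²)]
Numerator: 10×4196 − 256×161 = 744
Denominator: √[(67940 − 65536)(34210 − 25921)] = √[2404 × 8289] = 4463.9395
r = 744 / 4463.9395 ≈ 0.1667

0.1667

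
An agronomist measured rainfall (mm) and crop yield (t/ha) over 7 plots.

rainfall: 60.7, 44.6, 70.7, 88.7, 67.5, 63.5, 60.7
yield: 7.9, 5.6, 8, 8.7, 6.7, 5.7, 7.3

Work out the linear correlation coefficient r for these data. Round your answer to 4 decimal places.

0.7471

n = 7, Σx = 456.4, Σy = 49.9, Σx² = 30812.82, Σy² = 364.13, Σxy = 3323.89
nΣxy − ΣxΣy = 23267.23 − 22774.36 = 492.87
nΣx² − (Σx)² = 215689.74 − 208300.96 = 7388.78; nΣy² − (Σy)² = 2548.91 − 2490.01 = 58.9
r = 492.87 / √(7388.78 × 58.9) = 492.87 / 659.6962 ≈ 0.7471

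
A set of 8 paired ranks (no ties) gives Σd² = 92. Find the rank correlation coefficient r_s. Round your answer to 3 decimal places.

-0.095

ρ = 1 − 6Σd² / [n(n²−1)] = 1 − 6×92 / (8×63)
  = 1 − 552/504 = 1 − 1.0952 ≈ -0.095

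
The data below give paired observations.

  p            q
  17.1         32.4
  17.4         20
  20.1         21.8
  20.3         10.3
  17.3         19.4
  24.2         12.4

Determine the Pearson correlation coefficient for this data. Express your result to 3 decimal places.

n = 6, Σp = 116.4, Σq = 116.3, Σp² = 2296.2, Σq² = 2561.21, Σpq = 2185.01
nΣpq − ΣpΣq = 13110.06 − 13537.32 = -427.26
nΣp² − (Σp)² = 13777.2 − 13548.96 = 228.24; nΣq² − (Σq)² = 15367.26 − 13525.69 = 1841.57
r = -427.26 / √(228.24 × 1841.57) = -427.26 / 648.3209 ≈ -0.659

-0.659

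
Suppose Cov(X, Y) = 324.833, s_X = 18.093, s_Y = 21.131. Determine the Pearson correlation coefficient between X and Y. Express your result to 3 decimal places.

r = Cov(X,Y) / (s_X · s_Y) = 324.833 / (18.093 × 21.131)
  = 324.833 / 382.3232 ≈ 0.850

0.850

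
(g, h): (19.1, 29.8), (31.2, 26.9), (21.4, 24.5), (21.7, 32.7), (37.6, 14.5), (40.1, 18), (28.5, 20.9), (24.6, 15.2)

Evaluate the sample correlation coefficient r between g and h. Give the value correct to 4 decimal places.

-0.6404

n = 8, Σg = 224.2, Σh = 182.5, Σg² = 6706.28, Σh² = 4483.29, Σgh = 4878.92
nΣgh − ΣgΣh = 39031.36 − 40916.5 = -1885.14
nΣg² − (Σg)² = 53650.24 − 50265.64 = 3384.6; nΣh² − (Σh)² = 35866.32 − 33306.25 = 2560.07
r = -1885.14 / √(3384.6 × 2560.07) = -1885.14 / 2943.6054 ≈ -0.6404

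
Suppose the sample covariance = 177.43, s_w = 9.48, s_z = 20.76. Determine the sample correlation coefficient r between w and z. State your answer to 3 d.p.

0.902

r = Cov(w,z) / (s_w · s_z) = 177.43 / (9.48 × 20.76)
  = 177.43 / 196.8048 ≈ 0.902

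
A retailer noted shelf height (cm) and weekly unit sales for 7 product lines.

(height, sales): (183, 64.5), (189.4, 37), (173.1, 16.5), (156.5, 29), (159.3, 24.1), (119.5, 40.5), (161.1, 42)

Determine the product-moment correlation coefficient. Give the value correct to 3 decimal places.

0.132

n = 7, Σx = 1141.9, Σy = 253.6, Σx² = 189427.17, Σy² = 10627.56, Σxy = 41651.03
nΣxy − ΣxΣy = 291557.21 − 289585.84 = 1971.37
nΣx² − (Σx)² = 1325990.19 − 1303935.61 = 22054.58; nΣy² − (Σy)² = 74392.92 − 64312.96 = 10079.96
r = 1971.37 / √(22054.58 × 10079.96) = 1971.37 / 14910.0397 ≈ 0.132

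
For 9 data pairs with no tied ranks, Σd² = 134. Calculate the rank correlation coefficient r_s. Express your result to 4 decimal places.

-0.1167

ρ = 1 − 6Σd² / [n(n²−1)] = 1 − 6×134 / (9×80)
  = 1 − 804/720 = 1 − 1.11667 ≈ -0.1167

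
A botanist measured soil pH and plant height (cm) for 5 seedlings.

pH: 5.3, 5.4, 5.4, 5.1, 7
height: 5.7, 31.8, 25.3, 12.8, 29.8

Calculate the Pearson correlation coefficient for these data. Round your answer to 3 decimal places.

n = 5, Σx = 28.2, Σy = 105.4, Σx² = 161.42, Σy² = 2735.7, Σxy = 612.43
nΣxy − ΣxΣy = 3062.15 − 2972.28 = 89.87
nΣx² − (Σx)² = 807.1 − 795.24 = 11.86; nΣy² − (Σy)² = 13678.5 − 11109.16 = 2569.34
r = 89.87 / √(11.86 × 2569.34) = 89.87 / 174.5634 ≈ 0.515

0.515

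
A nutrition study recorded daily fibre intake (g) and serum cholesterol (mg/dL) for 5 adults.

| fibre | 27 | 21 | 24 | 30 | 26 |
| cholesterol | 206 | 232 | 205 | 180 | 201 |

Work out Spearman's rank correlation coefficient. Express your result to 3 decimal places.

-0.700

Rank fibre: 4, 1, 2, 5, 3
Rank cholesterol: 4, 5, 3, 1, 2
d = rank(fibre) − rank(cholesterol): 0, -4, -1, 4, 1; Σd² = 34
ρ = 1 − 6Σd² / [n(n²−1)] = 1 − 6×34 / (5×24) = 1 − 204/120 ≈ -0.700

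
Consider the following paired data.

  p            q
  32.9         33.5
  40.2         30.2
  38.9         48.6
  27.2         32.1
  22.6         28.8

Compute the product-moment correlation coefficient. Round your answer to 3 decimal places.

0.523

n = 5, Σp = 161.8, Σq = 173.2, Σp² = 5462.26, Σq² = 6256.1, Σpq = 5730.73
nΣpq − ΣpΣq = 28653.65 − 28023.76 = 629.89
nΣp² − (Σp)² = 27311.3 − 26179.24 = 1132.06; nΣq² − (Σq)² = 31280.5 − 29998.24 = 1282.26
r = 629.89 / √(1132.06 × 1282.26) = 629.89 / 1204.8217 ≈ 0.523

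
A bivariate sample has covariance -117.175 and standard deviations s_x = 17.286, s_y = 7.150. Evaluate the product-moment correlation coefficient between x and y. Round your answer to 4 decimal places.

-0.9481

r = Cov(x,y) / (s_x · s_y) = -117.175 / (17.286 × 7.150)
  = -117.175 / 123.5949 ≈ -0.9481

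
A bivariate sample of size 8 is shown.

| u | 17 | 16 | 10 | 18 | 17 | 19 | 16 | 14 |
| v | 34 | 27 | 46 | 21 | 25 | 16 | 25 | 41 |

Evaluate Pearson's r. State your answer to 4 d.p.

-0.9000

n = 8, Σu = 127, Σv = 235, Σu² = 2071, Σv² = 7629, Σuv = 3551
nΣuv − ΣuΣv = 28408 − 29845 = -1437
nΣu² − (Σu)² = 16568 − 16129 = 439; nΣv² − (Σv)² = 61032 − 55225 = 5807
r = -1437 / √(439 × 5807) = -1437 / 1596.6443 ≈ -0.9000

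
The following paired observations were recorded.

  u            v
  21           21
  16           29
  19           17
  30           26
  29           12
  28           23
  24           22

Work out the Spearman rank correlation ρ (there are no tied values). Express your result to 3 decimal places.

Rank u: 3, 1, 2, 7, 6, 5, 4
Rank v: 3, 7, 2, 6, 1, 5, 4
d = rank(u) − rank(v): 0, -6, 0, 1, 5, 0, 0; Σd² = 62
ρ = 1 − 6Σd² / [n(n²−1)] = 1 − 6×62 / (7×48) = 1 − 372/336 ≈ -0.107

-0.107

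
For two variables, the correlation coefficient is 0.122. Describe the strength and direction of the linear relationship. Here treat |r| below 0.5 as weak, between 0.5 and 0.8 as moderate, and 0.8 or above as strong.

weak positive

r = 0.122 > 0 so the relationship is positive.
|r| = 0.122, which falls in the weak range.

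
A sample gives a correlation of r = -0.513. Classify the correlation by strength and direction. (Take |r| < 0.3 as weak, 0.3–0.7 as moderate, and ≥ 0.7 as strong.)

moderate negative

r = -0.513 < 0 so the relationship is negative.
|r| = 0.513, which falls in the moderate range.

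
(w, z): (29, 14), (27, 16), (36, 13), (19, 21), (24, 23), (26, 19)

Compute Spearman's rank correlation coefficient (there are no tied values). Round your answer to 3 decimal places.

-0.943

Rank w: 5, 4, 6, 1, 2, 3
Rank z: 2, 3, 1, 5, 6, 4
d = rank(w) − rank(z): 3, 1, 5, -4, -4, -1; Σd² = 68
ρ = 1 − 6Σd² / [n(n²−1)] = 1 − 6×68 / (6×35) = 1 − 408/210 ≈ -0.943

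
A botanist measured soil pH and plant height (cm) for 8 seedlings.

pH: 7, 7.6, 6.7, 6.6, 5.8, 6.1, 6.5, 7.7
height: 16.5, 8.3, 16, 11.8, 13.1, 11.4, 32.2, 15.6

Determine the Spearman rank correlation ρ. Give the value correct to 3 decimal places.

Rank pH: 6, 7, 5, 4, 1, 2, 3, 8
Rank height: 7, 1, 6, 3, 4, 2, 8, 5
d = rank(pH) − rank(height): -1, 6, -1, 1, -3, 0, -5, 3; Σd² = 82
ρ = 1 − 6Σd² / [n(n²−1)] = 1 − 6×82 / (8×63) = 1 − 492/504 ≈ 0.024

0.024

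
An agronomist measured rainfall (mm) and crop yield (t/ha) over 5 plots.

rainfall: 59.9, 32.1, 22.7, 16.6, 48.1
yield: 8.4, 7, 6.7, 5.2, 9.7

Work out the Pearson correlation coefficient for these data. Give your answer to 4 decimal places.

0.8554

n = 5, Σx = 179.4, Σy = 37, Σx² = 7722.88, Σy² = 285.58, Σxy = 1432.84
nΣxy − ΣxΣy = 7164.2 − 6637.8 = 526.4
nΣx² − (Σx)² = 38614.4 − 32184.36 = 6430.04; nΣy² − (Σy)² = 1427.9 − 1369 = 58.9
r = 526.4 / √(6430.04 × 58.9) = 526.4 / 615.4099 ≈ 0.8554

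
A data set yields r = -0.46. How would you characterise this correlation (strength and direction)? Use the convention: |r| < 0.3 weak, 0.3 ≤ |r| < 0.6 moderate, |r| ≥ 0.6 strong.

r = -0.46 < 0 so the relationship is negative.
|r| = 0.46, which falls in the moderate range.

moderate negative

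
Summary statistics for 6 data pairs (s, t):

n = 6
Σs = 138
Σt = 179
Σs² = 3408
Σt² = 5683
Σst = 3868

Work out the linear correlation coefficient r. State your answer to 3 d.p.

r = (nΣst − ΣsΣt) / √[(nΣs² − (Σs)²)(nΣt² − (Σt)²)]
Numerator: 6×3868 − 138×179 = -1494
Denominator: √[(20448 − 19044)(34098 − 32041)] = √[1404 × 2057] = 1699.4199
r = -1494 / 1699.4199 ≈ -0.879

-0.879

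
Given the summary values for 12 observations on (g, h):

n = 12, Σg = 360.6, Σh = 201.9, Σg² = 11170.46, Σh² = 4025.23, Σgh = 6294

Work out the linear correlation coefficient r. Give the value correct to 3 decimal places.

r = (nΣgh − ΣgΣh) / √[(nΣg² − (Σg)²)(nΣh² − (Σh)²)]
Numerator: 12×6294 − 360.6×201.9 = 2722.86
Denominator: √[(134045.52 − 130032.36)(48302.76 − 40763.61)] = √[4013.16 × 7539.15] = 5500.5286
r = 2722.86 / 5500.5286 ≈ 0.495

0.495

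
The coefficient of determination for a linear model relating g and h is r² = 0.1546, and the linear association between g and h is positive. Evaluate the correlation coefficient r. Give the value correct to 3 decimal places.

|r| = √0.1546 = 0.393
The association is positive, so r = 0.393.

0.393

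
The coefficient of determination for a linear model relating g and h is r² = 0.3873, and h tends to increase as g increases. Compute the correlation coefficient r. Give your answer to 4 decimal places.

|r| = √0.3873 = 0.6223
The association is positive, so r = 0.6223.

0.6223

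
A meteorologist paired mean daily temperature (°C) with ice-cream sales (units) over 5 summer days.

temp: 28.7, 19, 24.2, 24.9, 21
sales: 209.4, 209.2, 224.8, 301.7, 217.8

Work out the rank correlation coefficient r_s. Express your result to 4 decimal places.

0.4000

Rank temp: 5, 1, 3, 4, 2
Rank sales: 2, 1, 4, 5, 3
d = rank(temp) − rank(sales): 3, 0, -1, -1, -1; Σd² = 12
ρ = 1 − 6Σd² / [n(n²−1)] = 1 − 6×12 / (5×24) = 1 − 72/120 ≈ 0.4000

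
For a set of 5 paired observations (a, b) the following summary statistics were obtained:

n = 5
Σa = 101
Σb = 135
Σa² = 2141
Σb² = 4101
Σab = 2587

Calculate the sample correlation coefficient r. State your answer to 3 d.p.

r = (nΣab − ΣaΣb) / √[(nΣa² − (Σa)²)(nΣb² − (Σb)²)]
Numerator: 5×2587 − 101×135 = -700
Denominator: √[(10705 − 10201)(20505 − 18225)] = √[504 × 2280] = 1071.9701
r = -700 / 1071.9701 ≈ -0.653

-0.653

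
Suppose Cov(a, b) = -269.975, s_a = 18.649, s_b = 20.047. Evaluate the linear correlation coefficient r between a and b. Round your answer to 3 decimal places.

r = Cov(a,b) / (s_a · s_b) = -269.975 / (18.649 × 20.047)
  = -269.975 / 373.8565 ≈ -0.722

-0.722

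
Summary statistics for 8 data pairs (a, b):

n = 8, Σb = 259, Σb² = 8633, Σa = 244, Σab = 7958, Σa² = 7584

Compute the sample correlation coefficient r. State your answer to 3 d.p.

0.312

r = (nΣab − ΣaΣb) / √[(nΣa² − (Σa)²)(nΣb² − (Σb)²)]
Numerator: 8×7958 − 244×259 = 468
Denominator: √[(60672 − 59536)(69064 − 67081)] = √[1136 × 1983] = 1500.8957
r = 468 / 1500.8957 ≈ 0.312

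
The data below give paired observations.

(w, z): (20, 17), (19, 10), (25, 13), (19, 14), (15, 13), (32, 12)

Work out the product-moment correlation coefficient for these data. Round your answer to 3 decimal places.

-0.168

n = 6, Σw = 130, Σz = 79, Σw² = 2996, Σz² = 1067, Σwz = 1700
nΣwz − ΣwΣz = 10200 − 10270 = -70
nΣw² − (Σw)² = 17976 − 16900 = 1076; nΣz² − (Σz)² = 6402 − 6241 = 161
r = -70 / √(1076 × 161) = -70 / 416.2163 ≈ -0.168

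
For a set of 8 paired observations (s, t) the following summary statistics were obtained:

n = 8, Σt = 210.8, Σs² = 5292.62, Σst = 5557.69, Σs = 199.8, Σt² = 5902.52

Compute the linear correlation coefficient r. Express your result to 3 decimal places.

r = (nΣst − ΣsΣt) / √[(nΣs² − (Σs)²)(nΣt² − (Σt)²)]
Numerator: 8×5557.69 − 199.8×210.8 = 2343.68
Denominator: √[(42340.96 − 39920.04)(47220.16 − 44436.64)] = √[2420.92 × 2783.52] = 2595.8966
r = 2343.68 / 2595.8966 ≈ 0.903

0.903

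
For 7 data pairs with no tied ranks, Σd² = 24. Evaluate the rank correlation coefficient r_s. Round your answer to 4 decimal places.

ρ = 1 − 6Σd² / [n(n²−1)] = 1 − 6×24 / (7×48)
  = 1 − 144/336 = 1 − 0.42857 ≈ 0.5714

0.5714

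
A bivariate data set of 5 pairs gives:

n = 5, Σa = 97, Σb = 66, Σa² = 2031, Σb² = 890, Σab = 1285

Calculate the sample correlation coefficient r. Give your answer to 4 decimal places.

0.0869

r = (nΣab − ΣaΣb) / √[(nΣa² − (Σa)²)(nΣb² − (Σb)²)]
Numerator: 5×1285 − 97×66 = 23
Denominator: √[(10155 − 9409)(4450 − 4356)] = √[746 × 94] = 264.8094
r = 23 / 264.8094 ≈ 0.0869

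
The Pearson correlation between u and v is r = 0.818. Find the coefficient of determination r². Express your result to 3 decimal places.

r² = (0.818)² = 0.669

0.669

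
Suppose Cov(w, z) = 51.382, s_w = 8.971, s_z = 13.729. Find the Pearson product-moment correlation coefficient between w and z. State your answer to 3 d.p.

r = Cov(w,z) / (s_w · s_z) = 51.382 / (8.971 × 13.729)
  = 51.382 / 123.1629 ≈ 0.417

0.417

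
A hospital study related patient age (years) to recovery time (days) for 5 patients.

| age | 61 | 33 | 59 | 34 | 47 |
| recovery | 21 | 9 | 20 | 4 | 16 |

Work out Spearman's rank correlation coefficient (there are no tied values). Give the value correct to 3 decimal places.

0.900

Rank age: 5, 1, 4, 2, 3
Rank recovery: 5, 2, 4, 1, 3
d = rank(age) − rank(recovery): 0, -1, 0, 1, 0; Σd² = 2
ρ = 1 − 6Σd² / [n(n²−1)] = 1 − 6×2 / (5×24) = 1 − 12/120 ≈ 0.900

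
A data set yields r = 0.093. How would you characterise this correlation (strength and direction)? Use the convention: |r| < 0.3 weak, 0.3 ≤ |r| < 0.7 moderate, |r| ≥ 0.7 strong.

r = 0.093 > 0 so the relationship is positive.
|r| = 0.093, which falls in the weak range.

weak positive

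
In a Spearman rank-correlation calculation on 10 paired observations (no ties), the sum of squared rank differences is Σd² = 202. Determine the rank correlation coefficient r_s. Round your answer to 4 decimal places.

ρ = 1 − 6Σd² / [n(n²−1)] = 1 − 6×202 / (10×99)
  = 1 − 1212/990 = 1 − 1.22424 ≈ -0.2242

-0.2242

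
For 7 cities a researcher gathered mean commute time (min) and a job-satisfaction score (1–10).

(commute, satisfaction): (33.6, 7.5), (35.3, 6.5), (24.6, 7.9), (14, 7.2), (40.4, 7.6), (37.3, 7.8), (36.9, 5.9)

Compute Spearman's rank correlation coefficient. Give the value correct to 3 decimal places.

Rank commute: 3, 4, 2, 1, 7, 6, 5
Rank satisfaction: 4, 2, 7, 3, 5, 6, 1
d = rank(commute) − rank(satisfaction): -1, 2, -5, -2, 2, 0, 4; Σd² = 54
ρ = 1 − 6Σd² / [n(n²−1)] = 1 − 6×54 / (7×48) = 1 − 324/336 ≈ 0.036

0.036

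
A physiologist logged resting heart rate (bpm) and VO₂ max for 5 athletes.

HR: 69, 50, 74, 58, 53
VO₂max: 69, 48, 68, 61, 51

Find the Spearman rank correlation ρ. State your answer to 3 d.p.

Rank HR: 4, 1, 5, 3, 2
Rank VO₂max: 5, 1, 4, 3, 2
d = rank(HR) − rank(VO₂max): -1, 0, 1, 0, 0; Σd² = 2
ρ = 1 − 6Σd² / [n(n²−1)] = 1 − 6×2 / (5×24) = 1 − 12/120 ≈ 0.900

0.900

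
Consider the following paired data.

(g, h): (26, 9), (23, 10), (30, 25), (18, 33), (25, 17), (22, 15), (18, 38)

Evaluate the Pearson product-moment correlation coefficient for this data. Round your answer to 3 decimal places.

n = 7, Σg = 162, Σh = 147, Σg² = 3862, Σh² = 3853, Σgh = 3247
nΣgh − ΣgΣh = 22729 − 23814 = -1085
nΣg² − (Σg)² = 27034 − 26244 = 790; nΣh² − (Σh)² = 26971 − 21609 = 5362
r = -1085 / √(790 × 5362) = -1085 / 2058.1497 ≈ -0.527

-0.527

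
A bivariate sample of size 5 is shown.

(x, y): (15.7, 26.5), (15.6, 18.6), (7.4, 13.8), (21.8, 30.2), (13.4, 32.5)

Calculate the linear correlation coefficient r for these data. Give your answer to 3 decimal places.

0.642

n = 5, Σx = 73.9, Σy = 121.6, Σx² = 1199.41, Σy² = 3206.94, Σxy = 1902.19
nΣxy − ΣxΣy = 9510.95 − 8986.24 = 524.71
nΣx² − (Σx)² = 5997.05 − 5461.21 = 535.84; nΣy² − (Σy)² = 16034.7 − 14786.56 = 1248.14
r = 524.71 / √(535.84 × 1248.14) = 524.71 / 817.8040 ≈ 0.642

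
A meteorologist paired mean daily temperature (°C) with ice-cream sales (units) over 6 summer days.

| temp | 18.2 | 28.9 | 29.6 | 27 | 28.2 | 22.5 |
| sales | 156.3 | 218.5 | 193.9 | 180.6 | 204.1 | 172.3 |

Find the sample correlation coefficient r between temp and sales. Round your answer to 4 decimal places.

0.8740

n = 6, Σx = 154.4, Σy = 1125.7, Σx² = 4073.1, Σy² = 213729.61, Σxy = 29407.32
nΣxy − ΣxΣy = 176443.92 − 173808.08 = 2635.84
nΣx² − (Σx)² = 24438.6 − 23839.36 = 599.24; nΣy² − (Σy)² = 1282377.66 − 1267200.49 = 15177.17
r = 2635.84 / √(599.24 × 15177.17) = 2635.84 / 3015.7532 ≈ 0.8740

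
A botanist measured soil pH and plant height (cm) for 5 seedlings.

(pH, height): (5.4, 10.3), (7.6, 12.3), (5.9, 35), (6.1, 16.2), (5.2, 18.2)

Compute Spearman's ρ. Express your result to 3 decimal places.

-0.200

Rank pH: 2, 5, 3, 4, 1
Rank height: 1, 2, 5, 3, 4
d = rank(pH) − rank(height): 1, 3, -2, 1, -3; Σd² = 24
ρ = 1 − 6Σd² / [n(n²−1)] = 1 − 6×24 / (5×24) = 1 − 144/120 ≈ -0.200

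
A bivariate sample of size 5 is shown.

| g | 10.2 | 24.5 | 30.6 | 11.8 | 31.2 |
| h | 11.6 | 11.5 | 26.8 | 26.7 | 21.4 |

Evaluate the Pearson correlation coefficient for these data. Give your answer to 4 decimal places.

n = 5, Σg = 108.3, Σh = 98, Σg² = 2753.33, Σh² = 2155.9, Σgh = 2202.89
nΣgh − ΣgΣh = 11014.45 − 10613.4 = 401.05
nΣg² − (Σg)² = 13766.65 − 11728.89 = 2037.76; nΣh² − (Σh)² = 10779.5 − 9604 = 1175.5
r = 401.05 / √(2037.76 × 1175.5) = 401.05 / 1547.7037 ≈ 0.2591

0.2591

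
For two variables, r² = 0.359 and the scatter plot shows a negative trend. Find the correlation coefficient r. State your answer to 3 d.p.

-0.599

|r| = √0.359 = 0.599
The association is negative, so r = −0.599.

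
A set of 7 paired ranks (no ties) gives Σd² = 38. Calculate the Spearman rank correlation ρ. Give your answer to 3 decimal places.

ρ = 1 − 6Σd² / [n(n²−1)] = 1 − 6×38 / (7×48)
  = 1 − 228/336 = 1 − 0.6786 ≈ 0.321

0.321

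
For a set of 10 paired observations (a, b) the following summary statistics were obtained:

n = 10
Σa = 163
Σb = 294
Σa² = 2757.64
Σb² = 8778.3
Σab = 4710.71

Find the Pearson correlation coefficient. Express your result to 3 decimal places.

-0.700

r = (nΣab − ΣaΣb) / √[(nΣa² − (Σa)²)(nΣb² − (Σb)²)]
Numerator: 10×4710.71 − 163×294 = -814.9
Denominator: √[(27576.4 − 26569)(87783 − 86436)] = √[1007.4 × 1347] = 1164.8896
r = -814.9 / 1164.8896 ≈ -0.700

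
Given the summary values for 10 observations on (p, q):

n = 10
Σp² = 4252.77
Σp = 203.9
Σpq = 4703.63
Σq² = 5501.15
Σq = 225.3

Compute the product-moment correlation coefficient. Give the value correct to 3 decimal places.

r = (nΣpq − ΣpΣq) / √[(nΣp² − (Σp)²)(nΣq² − (Σq)²)]
Numerator: 10×4703.63 − 203.9×225.3 = 1097.63
Denominator: √[(42527.7 − 41575.21)(55011.5 − 50760.09)] = √[952.49 × 4251.41] = 2012.3184
r = 1097.63 / 2012.3184 ≈ 0.545

0.545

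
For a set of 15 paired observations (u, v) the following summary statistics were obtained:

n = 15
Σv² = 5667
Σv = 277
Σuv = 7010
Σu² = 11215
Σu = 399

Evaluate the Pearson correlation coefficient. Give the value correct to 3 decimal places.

r = (nΣuv − ΣuΣv) / √[(nΣu² − (Σu)²)(nΣv² − (Σv)²)]
Numerator: 15×7010 − 399×277 = -5373
Denominator: √[(168225 − 159201)(85005 − 76729)] = √[9024 × 8276] = 8641.9109
r = -5373 / 8641.9109 ≈ -0.622

-0.622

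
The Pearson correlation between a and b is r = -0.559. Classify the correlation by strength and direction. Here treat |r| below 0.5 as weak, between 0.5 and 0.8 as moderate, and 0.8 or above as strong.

moderate negative

r = -0.559 < 0 so the relationship is negative.
|r| = 0.559, which falls in the moderate range.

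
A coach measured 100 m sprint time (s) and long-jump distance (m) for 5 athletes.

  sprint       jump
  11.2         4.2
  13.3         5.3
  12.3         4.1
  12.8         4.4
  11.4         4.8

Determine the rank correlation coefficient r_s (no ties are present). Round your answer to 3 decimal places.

0.500

Rank sprint: 1, 5, 3, 4, 2
Rank jump: 2, 5, 1, 3, 4
d = rank(sprint) − rank(jump): -1, 0, 2, 1, -2; Σd² = 10
ρ = 1 − 6Σd² / [n(n²−1)] = 1 − 6×10 / (5×24) = 1 − 60/120 ≈ 0.500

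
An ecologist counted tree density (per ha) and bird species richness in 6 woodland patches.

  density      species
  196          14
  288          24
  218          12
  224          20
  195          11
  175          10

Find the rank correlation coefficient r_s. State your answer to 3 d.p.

Rank density: 3, 6, 4, 5, 2, 1
Rank species: 4, 6, 3, 5, 2, 1
d = rank(density) − rank(species): -1, 0, 1, 0, 0, 0; Σd² = 2
ρ = 1 − 6Σd² / [n(n²−1)] = 1 − 6×2 / (6×35) = 1 − 12/210 ≈ 0.943

0.943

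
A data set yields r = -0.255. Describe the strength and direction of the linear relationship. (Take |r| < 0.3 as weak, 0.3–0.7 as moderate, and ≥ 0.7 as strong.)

weak negative

r = -0.255 < 0 so the relationship is negative.
|r| = 0.255, which falls in the weak range.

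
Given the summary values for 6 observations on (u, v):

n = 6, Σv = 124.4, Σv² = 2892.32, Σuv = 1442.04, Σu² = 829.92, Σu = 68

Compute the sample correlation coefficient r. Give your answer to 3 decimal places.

0.236

r = (nΣuv − ΣuΣv) / √[(nΣu² − (Σu)²)(nΣv² − (Σv)²)]
Numerator: 6×1442.04 − 68×124.4 = 193.04
Denominator: √[(4979.52 − 4624)(17353.92 − 15475.36)] = √[355.52 × 1878.56] = 817.2305
r = 193.04 / 817.2305 ≈ 0.236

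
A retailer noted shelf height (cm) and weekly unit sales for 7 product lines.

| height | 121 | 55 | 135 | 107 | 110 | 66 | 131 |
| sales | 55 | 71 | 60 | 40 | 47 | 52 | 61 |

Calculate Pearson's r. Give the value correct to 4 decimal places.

n = 7, Σx = 725, Σy = 386, Σx² = 80957, Σy² = 21900, Σxy = 39533
nΣxy − ΣxΣy = 276731 − 279850 = -3119
nΣx² − (Σx)² = 566699 − 525625 = 41074; nΣy² − (Σy)² = 153300 − 148996 = 4304
r = -3119 / √(41074 × 4304) = -3119 / 13295.9579 ≈ -0.2346

-0.2346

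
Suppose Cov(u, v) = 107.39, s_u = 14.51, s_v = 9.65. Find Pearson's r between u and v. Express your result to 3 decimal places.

0.767

r = Cov(u,v) / (s_u · s_v) = 107.39 / (14.51 × 9.65)
  = 107.39 / 140.0215 ≈ 0.767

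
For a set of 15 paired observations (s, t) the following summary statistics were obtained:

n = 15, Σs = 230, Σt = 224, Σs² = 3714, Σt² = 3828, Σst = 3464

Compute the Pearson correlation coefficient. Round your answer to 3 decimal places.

0.098

r = (nΣst − ΣsΣt) / √[(nΣs² − (Σs)²)(nΣt² − (Σt)²)]
Numerator: 15×3464 − 230×224 = 440
Denominator: √[(55710 − 52900)(57420 − 50176)] = √[2810 × 7244] = 4511.7225
r = 440 / 4511.7225 ≈ 0.098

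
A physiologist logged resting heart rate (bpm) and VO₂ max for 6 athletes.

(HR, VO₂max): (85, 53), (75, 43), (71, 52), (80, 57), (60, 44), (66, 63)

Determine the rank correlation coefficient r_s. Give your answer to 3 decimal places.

Rank HR: 6, 4, 3, 5, 1, 2
Rank VO₂max: 4, 1, 3, 5, 2, 6
d = rank(HR) − rank(VO₂max): 2, 3, 0, 0, -1, -4; Σd² = 30
ρ = 1 − 6Σd² / [n(n²−1)] = 1 − 6×30 / (6×35) = 1 − 180/210 ≈ 0.143

0.143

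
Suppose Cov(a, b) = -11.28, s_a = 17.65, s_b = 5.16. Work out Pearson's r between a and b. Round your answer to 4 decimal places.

-0.1239

r = Cov(a,b) / (s_a · s_b) = -11.28 / (17.65 × 5.16)
  = -11.28 / 91.0740 ≈ -0.1239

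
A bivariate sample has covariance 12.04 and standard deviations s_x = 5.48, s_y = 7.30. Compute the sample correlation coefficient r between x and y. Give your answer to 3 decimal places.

r = Cov(x,y) / (s_x · s_y) = 12.04 / (5.48 × 7.30)
  = 12.04 / 40.0040 ≈ 0.301

0.301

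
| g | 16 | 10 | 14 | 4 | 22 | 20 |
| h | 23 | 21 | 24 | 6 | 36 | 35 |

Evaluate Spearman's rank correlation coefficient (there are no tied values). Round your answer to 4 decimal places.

0.9429

Rank g: 4, 2, 3, 1, 6, 5
Rank h: 3, 2, 4, 1, 6, 5
d = rank(g) − rank(h): 1, 0, -1, 0, 0, 0; Σd² = 2
ρ = 1 − 6Σd² / [n(n²−1)] = 1 − 6×2 / (6×35) = 1 − 12/210 ≈ 0.9429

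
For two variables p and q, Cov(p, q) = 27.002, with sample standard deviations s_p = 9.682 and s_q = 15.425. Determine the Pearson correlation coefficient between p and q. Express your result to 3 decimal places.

0.181

r = Cov(p,q) / (s_p · s_q) = 27.002 / (9.682 × 15.425)
  = 27.002 / 149.3449 ≈ 0.181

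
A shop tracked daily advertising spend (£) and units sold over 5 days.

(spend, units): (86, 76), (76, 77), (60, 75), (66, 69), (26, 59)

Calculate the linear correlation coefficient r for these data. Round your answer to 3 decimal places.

n = 5, Σx = 314, Σy = 356, Σx² = 21804, Σy² = 25572, Σxy = 22976
nΣxy − ΣxΣy = 114880 − 111784 = 3096
nΣx² − (Σx)² = 109020 − 98596 = 10424; nΣy² − (Σy)² = 127860 − 126736 = 1124
r = 3096 / √(10424 × 1124) = 3096 / 3422.9484 ≈ 0.904

0.904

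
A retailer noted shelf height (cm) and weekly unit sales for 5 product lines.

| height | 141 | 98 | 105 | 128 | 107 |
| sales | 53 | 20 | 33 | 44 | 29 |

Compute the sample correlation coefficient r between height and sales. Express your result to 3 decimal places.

n = 5, Σx = 579, Σy = 179, Σx² = 68343, Σy² = 7075, Σxy = 21633
nΣxy − ΣxΣy = 108165 − 103641 = 4524
nΣx² − (Σx)² = 341715 − 335241 = 6474; nΣy² − (Σy)² = 35375 − 32041 = 3334
r = 4524 / √(6474 × 3334) = 4524 / 4645.8924 ≈ 0.974

0.974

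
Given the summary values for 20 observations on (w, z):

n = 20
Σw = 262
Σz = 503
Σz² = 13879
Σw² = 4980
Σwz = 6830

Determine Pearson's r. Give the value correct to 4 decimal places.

0.1746

r = (nΣwz − ΣwΣz) / √[(nΣw² − (Σw)²)(nΣz² − (Σz)²)]
Numerator: 20×6830 − 262×503 = 4814
Denominator: √[(99600 − 68644)(277580 − 253009)] = √[30956 × 24571] = 27579.3378
r = 4814 / 27579.3378 ≈ 0.1746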